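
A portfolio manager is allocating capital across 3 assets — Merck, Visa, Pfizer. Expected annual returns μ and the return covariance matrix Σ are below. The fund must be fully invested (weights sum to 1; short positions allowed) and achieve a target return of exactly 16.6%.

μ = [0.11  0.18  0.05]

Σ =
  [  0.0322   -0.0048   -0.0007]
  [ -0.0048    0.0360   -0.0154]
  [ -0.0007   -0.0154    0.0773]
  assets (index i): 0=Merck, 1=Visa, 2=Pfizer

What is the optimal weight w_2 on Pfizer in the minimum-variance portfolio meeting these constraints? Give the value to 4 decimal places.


p=Σ⁻¹μ = [4.4176  6.4309  1.9680]
q=Σ⁻¹𝟙 = [37.8004  42.0849  21.6632]
a=μᵀp=1.741893  b=𝟙ᵀp=12.816478  c=𝟙ᵀq=101.548459  D=ac−b²=12.624475
λ₁=(c·0.166−b)/D = (101.548459·0.166−12.816478)/12.624475 = 0.320058
λ₂=(a−b·0.166)/D = (1.741893−12.816478·0.166)/12.624475 = -0.030547
w* = 0.320058·p + -0.030547·q:
  w_0 = 0.320058·4.4176 + -0.030547·37.8004 = 0.2592  (Merck)
  w_1 = 0.320058·6.4309 + -0.030547·42.0849 = 0.7727  (Visa)
  w_2 = 0.320058·1.9680 + -0.030547·21.6632 = -0.0319  (Pfizer)
Σw_i=1.0000  μᵀw=0.1660
σ²=wᵀΣw=λ₁·μ_p+λ₂ = 0.320058·0.166 + -0.030547 = 0.022582 ≈ 0.0226

-0.0319


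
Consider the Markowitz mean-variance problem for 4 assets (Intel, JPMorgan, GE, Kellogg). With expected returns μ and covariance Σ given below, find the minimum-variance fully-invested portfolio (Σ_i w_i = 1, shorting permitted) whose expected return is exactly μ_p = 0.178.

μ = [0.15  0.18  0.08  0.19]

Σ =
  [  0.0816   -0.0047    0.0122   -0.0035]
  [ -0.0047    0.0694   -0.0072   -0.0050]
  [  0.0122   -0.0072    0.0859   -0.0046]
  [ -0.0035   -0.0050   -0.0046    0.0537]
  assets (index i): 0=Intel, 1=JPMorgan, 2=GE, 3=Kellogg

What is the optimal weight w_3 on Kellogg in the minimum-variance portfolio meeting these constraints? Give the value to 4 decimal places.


0.4569

p=Σ⁻¹μ = [2.0251  3.1399  1.1242  4.0588]
q=Σ⁻¹𝟙 = [12.3695  18.1528  12.5949  22.1973]
a=μᵀp=1.730054  b=𝟙ᵀp=10.348007  c=𝟙ᵀq=65.314482  D=ac−b²=5.916304
λ₁=(c·0.178−b)/D = (65.314482·0.178−10.348007)/5.916304 = 0.216008
λ₂=(a−b·0.178)/D = (1.730054−10.348007·0.178)/5.916304 = -0.018912
w* = 0.216008·p + -0.018912·q:
  w_0 = 0.216008·2.0251 + -0.018912·12.3695 = 0.2035  (Intel)
  w_1 = 0.216008·3.1399 + -0.018912·18.1528 = 0.3349  (JPMorgan)
  w_2 = 0.216008·1.1242 + -0.018912·12.5949 = 0.0046  (GE)
  w_3 = 0.216008·4.0588 + -0.018912·22.1973 = 0.4569  (Kellogg)
Σw_i=1.0000  μᵀw=0.1780
σ²=wᵀΣw=λ₁·μ_p+λ₂ = 0.216008·0.178 + -0.018912 = 0.019537 ≈ 0.0195


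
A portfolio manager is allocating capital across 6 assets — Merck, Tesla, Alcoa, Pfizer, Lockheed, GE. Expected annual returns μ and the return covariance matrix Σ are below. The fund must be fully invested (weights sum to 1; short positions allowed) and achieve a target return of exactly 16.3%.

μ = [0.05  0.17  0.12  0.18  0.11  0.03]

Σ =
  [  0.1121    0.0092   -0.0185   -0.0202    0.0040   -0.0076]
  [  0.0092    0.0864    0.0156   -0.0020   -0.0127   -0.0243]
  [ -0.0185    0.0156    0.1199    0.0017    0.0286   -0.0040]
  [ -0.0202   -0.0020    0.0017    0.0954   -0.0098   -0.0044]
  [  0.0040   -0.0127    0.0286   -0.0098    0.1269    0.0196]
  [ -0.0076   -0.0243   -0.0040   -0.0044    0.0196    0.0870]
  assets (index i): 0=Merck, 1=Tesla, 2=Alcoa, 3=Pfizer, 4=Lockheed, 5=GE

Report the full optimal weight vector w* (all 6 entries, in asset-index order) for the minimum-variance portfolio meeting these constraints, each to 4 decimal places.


u=Σ⁻¹μ = [0.7965  2.2366  0.6061  2.2339  0.9524  0.9654]
v=Σ⁻¹𝟙 = [12.4548  14.7717  7.2689  14.6663  5.9195  16.4505]
a=μᵀu=1.028594  b=𝟙ᵀu=7.790810  c=𝟙ᵀv=71.531822  D=ac−b²=12.880482
λ₁=(c·0.163−b)/D = (71.531822·0.163−7.790810)/12.880482 = 0.300367
λ₂=(a−b·0.163)/D = (1.028594−7.790810·0.163)/12.880482 = -0.018734
w* = 0.300367·u + -0.018734·v:
  w_0 = 0.300367·0.7965 + -0.018734·12.4548 = 0.0059  (Merck)
  w_1 = 0.300367·2.2366 + -0.018734·14.7717 = 0.3950  (Tesla)
  w_2 = 0.300367·0.6061 + -0.018734·7.2689 = 0.0459  (Alcoa)
  w_3 = 0.300367·2.2339 + -0.018734·14.6663 = 0.3962  (Pfizer)
  w_4 = 0.300367·0.9524 + -0.018734·5.9195 = 0.1752  (Lockheed)
  w_5 = 0.300367·0.9654 + -0.018734·16.4505 = -0.0182  (GE)
Σw_i=1.0000  μᵀw=0.1630
σ²=wᵀΣw=λ₁·μ_p+λ₂ = 0.300367·0.163 + -0.018734 = 0.030225 ≈ 0.0302

0.0059  0.3950  0.0459  0.3962  0.1752  -0.0182


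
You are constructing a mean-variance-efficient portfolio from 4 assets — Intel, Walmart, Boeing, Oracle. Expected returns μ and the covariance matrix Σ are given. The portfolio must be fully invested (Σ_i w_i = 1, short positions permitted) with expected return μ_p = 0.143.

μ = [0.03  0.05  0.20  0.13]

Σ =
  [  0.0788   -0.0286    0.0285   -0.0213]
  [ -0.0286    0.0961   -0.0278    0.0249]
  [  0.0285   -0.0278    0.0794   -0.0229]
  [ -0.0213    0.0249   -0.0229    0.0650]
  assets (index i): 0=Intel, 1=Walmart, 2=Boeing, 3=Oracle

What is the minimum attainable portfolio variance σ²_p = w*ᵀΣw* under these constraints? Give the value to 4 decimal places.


0.0177

u=Σ⁻¹μ = [0.1943  0.8425  3.6134  3.0140]
v=Σ⁻¹𝟙 = [17.6000  15.2030  17.8329  21.6107]
a=μᵀu=1.162445  b=𝟙ᵀu=7.664116  c=𝟙ᵀv=72.246530  D=ac−b²=25.243948
λ₁=(c·0.143−b)/D = (72.246530·0.143−7.664116)/25.243948 = 0.105655
λ₂=(a−b·0.143)/D = (1.162445−7.664116·0.143)/25.243948 = 0.002633
w* = 0.105655·u + 0.002633·v:
  w_0 = 0.105655·0.1943 + 0.002633·17.6000 = 0.0669  (Intel)
  w_1 = 0.105655·0.8425 + 0.002633·15.2030 = 0.1290  (Walmart)
  w_2 = 0.105655·3.6134 + 0.002633·17.8329 = 0.4287  (Boeing)
  w_3 = 0.105655·3.0140 + 0.002633·21.6107 = 0.3753  (Oracle)
Σw_i=1.0000  μᵀw=0.1430
σ²=wᵀΣw=λ₁·μ_p+λ₂ = 0.105655·0.143 + 0.002633 = 0.017742 ≈ 0.0177


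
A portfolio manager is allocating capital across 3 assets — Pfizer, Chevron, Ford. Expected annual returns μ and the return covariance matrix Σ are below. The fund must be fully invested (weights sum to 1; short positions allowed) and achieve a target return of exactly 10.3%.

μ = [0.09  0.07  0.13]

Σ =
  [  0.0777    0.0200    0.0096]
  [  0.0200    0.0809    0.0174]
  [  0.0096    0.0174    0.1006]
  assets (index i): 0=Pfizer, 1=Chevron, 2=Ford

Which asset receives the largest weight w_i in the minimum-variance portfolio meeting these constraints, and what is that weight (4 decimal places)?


Ford (0.4246)

g=Σ⁻¹μ = [0.9164  0.3943  1.1366]
h=Σ⁻¹𝟙 = [9.7956  8.3116  7.5680]
a=μᵀg=0.257832  b=𝟙ᵀg=2.447251  c=𝟙ᵀh=25.675138  D=ac−b²=0.630827
λ₁=(c·0.103−b)/D = (25.675138·0.103−2.447251)/0.630827 = 0.312745
λ₂=(a−b·0.103)/D = (0.257832−2.447251·0.103)/0.630827 = 0.009139
w* = 0.312745·g + 0.009139·h:
  w_0 = 0.312745·0.9164 + 0.009139·9.7956 = 0.3761  (Pfizer)
  w_1 = 0.312745·0.3943 + 0.009139·8.3116 = 0.1993  (Chevron)
  w_2 = 0.312745·1.1366 + 0.009139·7.5680 = 0.4246  (Ford)
Σw_i=1.0000  μᵀw=0.1030
σ²=wᵀΣw=λ₁·μ_p+λ₂ = 0.312745·0.103 + 0.009139 = 0.041351 ≈ 0.0414


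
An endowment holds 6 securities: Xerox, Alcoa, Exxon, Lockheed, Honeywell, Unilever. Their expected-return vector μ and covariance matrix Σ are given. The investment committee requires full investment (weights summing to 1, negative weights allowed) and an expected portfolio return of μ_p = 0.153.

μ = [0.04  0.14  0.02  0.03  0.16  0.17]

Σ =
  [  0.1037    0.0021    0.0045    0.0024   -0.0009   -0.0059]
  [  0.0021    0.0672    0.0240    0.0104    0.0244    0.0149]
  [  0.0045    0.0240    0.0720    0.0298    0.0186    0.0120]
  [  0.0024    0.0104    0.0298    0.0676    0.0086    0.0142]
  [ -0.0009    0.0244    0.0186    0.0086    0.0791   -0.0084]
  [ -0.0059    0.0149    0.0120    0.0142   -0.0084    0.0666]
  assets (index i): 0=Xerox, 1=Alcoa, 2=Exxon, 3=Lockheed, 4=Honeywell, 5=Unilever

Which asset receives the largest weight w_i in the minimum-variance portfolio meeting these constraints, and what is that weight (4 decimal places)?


x=Σ⁻¹μ = [0.6023  1.0037  -1.1145  -0.1440  2.3061  2.9038]
y=Σ⁻¹𝟙 = [10.1087  5.1352  3.0758  7.9599  11.0612  13.9054]
a=μᵀx=1.000609  b=𝟙ᵀx=5.557296  c=𝟙ᵀy=51.246175  D=ac−b²=20.393853
λ₁=(c·0.153−b)/D = (51.246175·0.153−5.557296)/20.393853 = 0.111964
λ₂=(a−b·0.153)/D = (1.000609−5.557296·0.153)/20.393853 = 0.007372
w* = 0.111964·x + 0.007372·y:
  w_0 = 0.111964·0.6023 + 0.007372·10.1087 = 0.1420  (Xerox)
  w_1 = 0.111964·1.0037 + 0.007372·5.1352 = 0.1502  (Alcoa)
  w_2 = 0.111964·-1.1145 + 0.007372·3.0758 = -0.1021  (Exxon)
  w_3 = 0.111964·-0.1440 + 0.007372·7.9599 = 0.0426  (Lockheed)
  w_4 = 0.111964·2.3061 + 0.007372·11.0612 = 0.3397  (Honeywell)
  w_5 = 0.111964·2.9038 + 0.007372·13.9054 = 0.4276  (Unilever)
Σw_i=1.0000  μᵀw=0.1530
σ²=wᵀΣw=λ₁·μ_p+λ₂ = 0.111964·0.153 + 0.007372 = 0.024502 ≈ 0.0245

Unilever (0.4276)


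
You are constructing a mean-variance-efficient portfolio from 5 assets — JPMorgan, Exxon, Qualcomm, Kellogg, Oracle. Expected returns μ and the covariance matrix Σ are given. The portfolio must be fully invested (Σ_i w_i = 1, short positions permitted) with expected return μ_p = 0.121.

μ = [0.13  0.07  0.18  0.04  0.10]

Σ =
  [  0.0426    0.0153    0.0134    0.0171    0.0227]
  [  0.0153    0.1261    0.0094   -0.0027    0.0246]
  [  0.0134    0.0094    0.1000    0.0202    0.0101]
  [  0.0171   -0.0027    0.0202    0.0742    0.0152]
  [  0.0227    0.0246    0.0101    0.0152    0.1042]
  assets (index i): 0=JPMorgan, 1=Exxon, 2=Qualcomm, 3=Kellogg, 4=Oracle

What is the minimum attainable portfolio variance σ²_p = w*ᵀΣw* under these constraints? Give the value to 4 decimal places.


x=Σ⁻¹μ = [2.6034  0.0536  1.5233  -0.5373  0.3106]
y=Σ⁻¹𝟙 = [14.7948  5.2243  5.5555  8.0428  3.4288]
a=μᵀx=0.625951  b=𝟙ᵀx=3.953601  c=𝟙ᵀy=37.046179  D=ac−b²=7.558117
λ₁=(c·0.121−b)/D = (37.046179·0.121−3.953601)/7.558117 = 0.069989
λ₂=(a−b·0.121)/D = (0.625951−3.953601·0.121)/7.558117 = 0.019524
w* = 0.069989·x + 0.019524·y:
  w_0 = 0.069989·2.6034 + 0.019524·14.7948 = 0.4711  (JPMorgan)
  w_1 = 0.069989·0.0536 + 0.019524·5.2243 = 0.1058  (Exxon)
  w_2 = 0.069989·1.5233 + 0.019524·5.5555 = 0.2151  (Qualcomm)
  w_3 = 0.069989·-0.5373 + 0.019524·8.0428 = 0.1194  (Kellogg)
  w_4 = 0.069989·0.3106 + 0.019524·3.4288 = 0.0887  (Oracle)
Σw_i=1.0000  μᵀw=0.1210
σ²=wᵀΣw=λ₁·μ_p+λ₂ = 0.069989·0.121 + 0.019524 = 0.027993 ≈ 0.0280

0.0280


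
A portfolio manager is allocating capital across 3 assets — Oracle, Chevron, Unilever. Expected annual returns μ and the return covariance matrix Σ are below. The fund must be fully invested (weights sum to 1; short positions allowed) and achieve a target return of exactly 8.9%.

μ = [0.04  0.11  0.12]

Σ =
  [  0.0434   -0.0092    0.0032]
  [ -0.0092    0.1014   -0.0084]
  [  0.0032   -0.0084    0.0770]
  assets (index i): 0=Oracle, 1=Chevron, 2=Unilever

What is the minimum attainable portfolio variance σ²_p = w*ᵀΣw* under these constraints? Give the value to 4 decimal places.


u=Σ⁻¹μ = [1.0793  1.3200  1.6576]
v=Σ⁻¹𝟙 = [24.8576  13.2271  13.3969]
a=μᵀu=0.387287  b=𝟙ᵀu=4.056910  c=𝟙ᵀv=51.481558  D=ac−b²=3.479640
λ₁=(c·0.089−b)/D = (51.481558·0.089−4.056910)/3.479640 = 0.150863
λ₂=(a−b·0.089)/D = (0.387287−4.056910·0.089)/3.479640 = 0.007536
w* = 0.150863·u + 0.007536·v:
  w_0 = 0.150863·1.0793 + 0.007536·24.8576 = 0.3501  (Oracle)
  w_1 = 0.150863·1.3200 + 0.007536·13.2271 = 0.2988  (Chevron)
  w_2 = 0.150863·1.6576 + 0.007536·13.3969 = 0.3510  (Unilever)
Σw_i=1.0000  μᵀw=0.0890
σ²=wᵀΣw=λ₁·μ_p+λ₂ = 0.150863·0.089 + 0.007536 = 0.020963 ≈ 0.0210

0.0210


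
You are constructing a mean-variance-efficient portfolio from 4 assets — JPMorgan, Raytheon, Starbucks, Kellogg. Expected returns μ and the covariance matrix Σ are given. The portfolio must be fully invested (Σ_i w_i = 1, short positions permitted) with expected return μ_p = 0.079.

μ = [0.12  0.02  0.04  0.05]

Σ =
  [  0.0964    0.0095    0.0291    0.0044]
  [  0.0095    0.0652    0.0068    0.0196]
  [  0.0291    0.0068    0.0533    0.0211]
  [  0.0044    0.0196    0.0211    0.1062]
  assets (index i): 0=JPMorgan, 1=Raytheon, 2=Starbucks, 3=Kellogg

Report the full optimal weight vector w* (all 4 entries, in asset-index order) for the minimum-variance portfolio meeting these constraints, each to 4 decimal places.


g=Σ⁻¹μ = [1.2579  0.0027  -0.1109  0.4402]
h=Σ⁻¹𝟙 = [5.1801  11.9144  12.6351  4.4923]
a=μᵀg=0.168581  b=𝟙ᵀg=1.589925  c=𝟙ᵀh=34.221996  D=ac−b²=3.241328
λ₁=(c·0.079−b)/D = (34.221996·0.079−1.589925)/3.241328 = 0.343567
λ₂=(a−b·0.079)/D = (0.168581−1.589925·0.079)/3.241328 = 0.013259
w* = 0.343567·g + 0.013259·h:
  w_0 = 0.343567·1.2579 + 0.013259·5.1801 = 0.5009  (JPMorgan)
  w_1 = 0.343567·0.0027 + 0.013259·11.9144 = 0.1589  (Raytheon)
  w_2 = 0.343567·-0.1109 + 0.013259·12.6351 = 0.1294  (Starbucks)
  w_3 = 0.343567·0.4402 + 0.013259·4.4923 = 0.2108  (Kellogg)
Σw_i=1.0000  μᵀw=0.0790
σ²=wᵀΣw=λ₁·μ_p+λ₂ = 0.343567·0.079 + 0.013259 = 0.040401 ≈ 0.0404

0.5009  0.1589  0.1294  0.2108


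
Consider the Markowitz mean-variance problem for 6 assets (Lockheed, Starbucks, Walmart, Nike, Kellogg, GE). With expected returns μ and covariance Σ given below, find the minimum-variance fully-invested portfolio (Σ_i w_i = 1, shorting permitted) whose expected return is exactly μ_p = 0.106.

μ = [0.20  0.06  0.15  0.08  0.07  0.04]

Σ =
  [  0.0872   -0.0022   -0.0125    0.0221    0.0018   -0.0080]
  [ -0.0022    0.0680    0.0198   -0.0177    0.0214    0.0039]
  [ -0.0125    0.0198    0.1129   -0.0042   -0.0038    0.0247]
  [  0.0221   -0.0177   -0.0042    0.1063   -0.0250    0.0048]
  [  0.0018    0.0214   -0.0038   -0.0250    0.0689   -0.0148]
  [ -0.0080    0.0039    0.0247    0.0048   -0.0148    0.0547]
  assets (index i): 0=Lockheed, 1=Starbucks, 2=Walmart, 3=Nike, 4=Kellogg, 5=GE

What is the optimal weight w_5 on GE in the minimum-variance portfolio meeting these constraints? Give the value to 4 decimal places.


0.1923

x=Σ⁻¹μ = [2.3852  0.2348  1.4653  0.6381  1.3455  0.7098]
y=Σ⁻¹𝟙 = [10.6854  9.1393  4.9143  12.8583  20.9541  21.5148]
a=μᵀx=0.884535  b=𝟙ᵀx=6.778626  c=𝟙ᵀy=80.066158  D=ac−b²=24.871565
λ₁=(c·0.106−b)/D = (80.066158·0.106−6.778626)/24.871565 = 0.068688
λ₂=(a−b·0.106)/D = (0.884535−6.778626·0.106)/24.871565 = 0.006674
w* = 0.068688·x + 0.006674·y:
  w_0 = 0.068688·2.3852 + 0.006674·10.6854 = 0.2352  (Lockheed)
  w_1 = 0.068688·0.2348 + 0.006674·9.1393 = 0.0771  (Starbucks)
  w_2 = 0.068688·1.4653 + 0.006674·4.9143 = 0.1334  (Walmart)
  w_3 = 0.068688·0.6381 + 0.006674·12.8583 = 0.1297  (Nike)
  w_4 = 0.068688·1.3455 + 0.006674·20.9541 = 0.2323  (Kellogg)
  w_5 = 0.068688·0.7098 + 0.006674·21.5148 = 0.1923  (GE)
Σw_i=1.0000  μᵀw=0.1060
σ²=wᵀΣw=λ₁·μ_p+λ₂ = 0.068688·0.106 + 0.006674 = 0.013955 ≈ 0.0140


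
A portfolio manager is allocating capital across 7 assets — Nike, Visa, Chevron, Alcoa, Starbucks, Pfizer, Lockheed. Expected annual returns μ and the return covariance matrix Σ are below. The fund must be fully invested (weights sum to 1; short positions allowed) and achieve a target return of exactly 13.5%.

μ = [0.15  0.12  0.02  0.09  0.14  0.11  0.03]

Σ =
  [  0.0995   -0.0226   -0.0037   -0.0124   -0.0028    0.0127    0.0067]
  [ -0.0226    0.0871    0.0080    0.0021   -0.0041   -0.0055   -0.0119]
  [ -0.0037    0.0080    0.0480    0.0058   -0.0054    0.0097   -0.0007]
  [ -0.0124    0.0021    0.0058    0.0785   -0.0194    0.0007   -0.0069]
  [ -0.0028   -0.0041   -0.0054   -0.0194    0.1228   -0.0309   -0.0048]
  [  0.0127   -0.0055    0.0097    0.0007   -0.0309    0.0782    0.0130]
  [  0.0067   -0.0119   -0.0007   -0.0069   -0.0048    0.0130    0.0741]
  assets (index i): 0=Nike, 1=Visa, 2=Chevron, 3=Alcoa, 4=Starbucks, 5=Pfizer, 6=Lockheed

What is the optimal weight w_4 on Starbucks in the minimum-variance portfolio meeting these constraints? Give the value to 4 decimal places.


u=Σ⁻¹μ = [2.0076  2.1641  -0.1827  1.9624  2.0766  1.9685  0.5410]
v=Σ⁻¹𝟙 = [14.5773  17.0810  16.2298  18.7633  16.7192  13.4633  15.5419]
a=μᵀu=1.257277  b=𝟙ᵀu=10.537512  c=𝟙ᵀv=112.375750  D=ac−b²=30.248313
λ₁=(c·0.135−b)/D = (112.375750·0.135−10.537512)/30.248313 = 0.153173
λ₂=(a−b·0.135)/D = (1.257277−10.537512·0.135)/30.248313 = -0.005464
w* = 0.153173·u + -0.005464·v:
  w_0 = 0.153173·2.0076 + -0.005464·14.5773 = 0.2279  (Nike)
  w_1 = 0.153173·2.1641 + -0.005464·17.0810 = 0.2381  (Visa)
  w_2 = 0.153173·-0.1827 + -0.005464·16.2298 = -0.1167  (Chevron)
  w_3 = 0.153173·1.9624 + -0.005464·18.7633 = 0.1981  (Alcoa)
  w_4 = 0.153173·2.0766 + -0.005464·16.7192 = 0.2267  (Starbucks)
  w_5 = 0.153173·1.9685 + -0.005464·13.4633 = 0.2280  (Pfizer)
  w_6 = 0.153173·0.5410 + -0.005464·15.5419 = -0.0021  (Lockheed)
Σw_i=1.0000  μᵀw=0.1350
σ²=wᵀΣw=λ₁·μ_p+λ₂ = 0.153173·0.135 + -0.005464 = 0.015214 ≈ 0.0152

0.2267


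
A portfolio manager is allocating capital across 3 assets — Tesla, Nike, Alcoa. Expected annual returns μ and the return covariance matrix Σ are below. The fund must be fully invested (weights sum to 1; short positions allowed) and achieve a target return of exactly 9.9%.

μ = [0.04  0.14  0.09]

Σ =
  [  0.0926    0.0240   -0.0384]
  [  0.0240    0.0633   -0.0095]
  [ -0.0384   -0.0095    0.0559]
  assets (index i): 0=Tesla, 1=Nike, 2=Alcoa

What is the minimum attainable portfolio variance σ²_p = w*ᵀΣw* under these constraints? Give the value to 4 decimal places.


0.0166

g=Σ⁻¹μ = [0.9439  2.2502  2.6408]
h=Σ⁻¹𝟙 = [22.1232  12.6993  35.2446]
a=μᵀg=0.590450  b=𝟙ᵀg=5.834851  c=𝟙ᵀh=70.067179  D=ac−b²=7.325673
λ₁=(c·0.099−b)/D = (70.067179·0.099−5.834851)/7.325673 = 0.150403
λ₂=(a−b·0.099)/D = (0.590450−5.834851·0.099)/7.325673 = 0.001747
w* = 0.150403·g + 0.001747·h:
  w_0 = 0.150403·0.9439 + 0.001747·22.1232 = 0.1806  (Tesla)
  w_1 = 0.150403·2.2502 + 0.001747·12.6993 = 0.3606  (Nike)
  w_2 = 0.150403·2.6408 + 0.001747·35.2446 = 0.4588  (Alcoa)
Σw_i=1.0000  μᵀw=0.0990
σ²=wᵀΣw=λ₁·μ_p+λ₂ = 0.150403·0.099 + 0.001747 = 0.016637 ≈ 0.0166


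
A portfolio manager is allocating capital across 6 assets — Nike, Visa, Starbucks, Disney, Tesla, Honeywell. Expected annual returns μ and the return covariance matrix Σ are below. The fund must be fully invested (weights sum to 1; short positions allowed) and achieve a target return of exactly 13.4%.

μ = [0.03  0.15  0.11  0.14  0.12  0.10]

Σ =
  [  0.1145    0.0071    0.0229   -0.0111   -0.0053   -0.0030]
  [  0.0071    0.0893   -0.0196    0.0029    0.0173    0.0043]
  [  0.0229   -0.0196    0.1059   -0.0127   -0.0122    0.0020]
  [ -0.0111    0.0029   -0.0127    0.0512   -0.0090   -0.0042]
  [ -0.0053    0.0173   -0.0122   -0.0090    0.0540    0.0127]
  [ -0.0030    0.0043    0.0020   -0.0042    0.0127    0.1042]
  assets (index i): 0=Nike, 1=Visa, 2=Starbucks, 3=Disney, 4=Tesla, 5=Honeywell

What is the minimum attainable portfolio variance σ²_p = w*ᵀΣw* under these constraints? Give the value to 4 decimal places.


0.0140

g=Σ⁻¹μ = [0.2831  1.4141  1.9866  3.7409  2.7065  0.6923]
h=Σ⁻¹𝟙 = [9.4036  7.8677  14.9712  29.5823  23.4486  7.5901]
a=μᵀg=1.356868  b=𝟙ᵀg=10.823453  c=𝟙ᵀh=92.863440  D=ac−b²=8.856270
λ₁=(c·0.134−b)/D = (92.863440·0.134−10.823453)/8.856270 = 0.182949
λ₂=(a−b·0.134)/D = (1.356868−10.823453·0.134)/8.856270 = -0.010555
w* = 0.182949·g + -0.010555·h:
  w_0 = 0.182949·0.2831 + -0.010555·9.4036 = -0.0475  (Nike)
  w_1 = 0.182949·1.4141 + -0.010555·7.8677 = 0.1757  (Visa)
  w_2 = 0.182949·1.9866 + -0.010555·14.9712 = 0.2054  (Starbucks)
  w_3 = 0.182949·3.7409 + -0.010555·29.5823 = 0.3722  (Disney)
  w_4 = 0.182949·2.7065 + -0.010555·23.4486 = 0.2477  (Tesla)
  w_5 = 0.182949·0.6923 + -0.010555·7.5901 = 0.0465  (Honeywell)
Σw_i=1.0000  μᵀw=0.1340
σ²=wᵀΣw=λ₁·μ_p+λ₂ = 0.182949·0.134 + -0.010555 = 0.013961 ≈ 0.0140


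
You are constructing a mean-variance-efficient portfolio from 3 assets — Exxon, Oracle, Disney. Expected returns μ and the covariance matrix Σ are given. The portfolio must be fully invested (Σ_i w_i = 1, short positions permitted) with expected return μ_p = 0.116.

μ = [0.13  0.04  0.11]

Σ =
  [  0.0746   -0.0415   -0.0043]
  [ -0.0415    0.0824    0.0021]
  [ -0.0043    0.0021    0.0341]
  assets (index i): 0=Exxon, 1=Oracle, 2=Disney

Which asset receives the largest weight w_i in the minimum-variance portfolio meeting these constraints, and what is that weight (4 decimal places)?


x=Σ⁻¹μ = [3.0066  1.9108  3.4873]
y=Σ⁻¹𝟙 = [29.9015  26.3935  31.4707]
a=μᵀx=0.850894  b=𝟙ᵀx=8.404715  c=𝟙ᵀy=87.765730  D=ac−b²=4.040064
λ₁=(c·0.116−b)/D = (87.765730·0.116−8.404715)/4.040064 = 0.439624
λ₂=(a−b·0.116)/D = (0.850894−8.404715·0.116)/4.040064 = -0.030706
w* = 0.439624·x + -0.030706·y:
  w_0 = 0.439624·3.0066 + -0.030706·29.9015 = 0.4036  (Exxon)
  w_1 = 0.439624·1.9108 + -0.030706·26.3935 = 0.0296  (Oracle)
  w_2 = 0.439624·3.4873 + -0.030706·31.4707 = 0.5668  (Disney)
Σw_i=1.0000  μᵀw=0.1160
σ²=wᵀΣw=λ₁·μ_p+λ₂ = 0.439624·0.116 + -0.030706 = 0.020291 ≈ 0.0203

Disney (0.5668)


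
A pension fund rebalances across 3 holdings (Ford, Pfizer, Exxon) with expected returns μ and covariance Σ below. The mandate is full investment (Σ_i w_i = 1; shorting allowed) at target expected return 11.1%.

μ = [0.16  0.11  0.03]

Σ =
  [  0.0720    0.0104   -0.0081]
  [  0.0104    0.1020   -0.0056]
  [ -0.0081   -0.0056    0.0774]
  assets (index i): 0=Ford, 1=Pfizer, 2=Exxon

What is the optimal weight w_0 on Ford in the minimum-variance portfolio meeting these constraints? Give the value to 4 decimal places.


0.4762

u=Σ⁻¹μ = [2.1694  0.8945  0.6794]
v=Σ⁻¹𝟙 = [14.2593  9.1777  15.0762]
a=μᵀu=0.465889  b=𝟙ᵀu=3.743322  c=𝟙ᵀv=38.513199  D=ac−b²=3.930424
λ₁=(c·0.111−b)/D = (38.513199·0.111−3.743322)/3.930424 = 0.135263
λ₂=(a−b·0.111)/D = (0.465889−3.743322·0.111)/3.930424 = 0.012818
w* = 0.135263·u + 0.012818·v:
  w_0 = 0.135263·2.1694 + 0.012818·14.2593 = 0.4762  (Ford)
  w_1 = 0.135263·0.8945 + 0.012818·9.1777 = 0.2386  (Pfizer)
  w_2 = 0.135263·0.6794 + 0.012818·15.0762 = 0.2851  (Exxon)
Σw_i=1.0000  μᵀw=0.1110
σ²=wᵀΣw=λ₁·μ_p+λ₂ = 0.135263·0.111 + 0.012818 = 0.027832 ≈ 0.0278


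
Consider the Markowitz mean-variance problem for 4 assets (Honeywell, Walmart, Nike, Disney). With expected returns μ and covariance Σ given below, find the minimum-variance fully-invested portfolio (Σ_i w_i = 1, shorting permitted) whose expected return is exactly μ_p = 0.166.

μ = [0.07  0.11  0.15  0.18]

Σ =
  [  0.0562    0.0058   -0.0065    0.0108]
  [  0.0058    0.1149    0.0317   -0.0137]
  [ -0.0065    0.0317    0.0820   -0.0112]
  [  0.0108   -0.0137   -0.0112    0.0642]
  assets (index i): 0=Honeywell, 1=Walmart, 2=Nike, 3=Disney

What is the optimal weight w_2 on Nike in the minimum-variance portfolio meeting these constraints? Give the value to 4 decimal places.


0.3388

g=Σ⁻¹μ = [0.7946  0.7329  2.0437  3.1830]
h=Σ⁻¹𝟙 = [15.4923  6.2385  13.2813  16.6184]
a=μᵀg=1.015734  b=𝟙ᵀg=6.754197  c=𝟙ᵀh=51.630446  D=ac−b²=6.823639
λ₁=(c·0.166−b)/D = (51.630446·0.166−6.754197)/6.823639 = 0.266201
λ₂=(a−b·0.166)/D = (1.015734−6.754197·0.166)/6.823639 = -0.015455
w* = 0.266201·g + -0.015455·h:
  w_0 = 0.266201·0.7946 + -0.015455·15.4923 = -0.0279  (Honeywell)
  w_1 = 0.266201·0.7329 + -0.015455·6.2385 = 0.0987  (Walmart)
  w_2 = 0.266201·2.0437 + -0.015455·13.2813 = 0.3388  (Nike)
  w_3 = 0.266201·3.1830 + -0.015455·16.6184 = 0.5905  (Disney)
Σw_i=1.0000  μᵀw=0.1660
σ²=wᵀΣw=λ₁·μ_p+λ₂ = 0.266201·0.166 + -0.015455 = 0.028734 ≈ 0.0287


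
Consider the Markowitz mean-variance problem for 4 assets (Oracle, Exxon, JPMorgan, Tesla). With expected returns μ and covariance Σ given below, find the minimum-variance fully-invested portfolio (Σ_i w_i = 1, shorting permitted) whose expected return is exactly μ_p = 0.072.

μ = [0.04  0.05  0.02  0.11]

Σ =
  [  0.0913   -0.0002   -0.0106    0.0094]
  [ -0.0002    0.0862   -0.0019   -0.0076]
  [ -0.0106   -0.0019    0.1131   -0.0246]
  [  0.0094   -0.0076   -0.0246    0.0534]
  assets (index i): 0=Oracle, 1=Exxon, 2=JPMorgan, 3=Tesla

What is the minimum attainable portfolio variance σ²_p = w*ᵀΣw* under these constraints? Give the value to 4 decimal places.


g=Σ⁻¹μ = [0.2726  0.8156  0.7545  2.4756]
h=Σ⁻¹𝟙 = [10.1106  14.2836  15.7340  26.2280]
a=μᵀg=0.339092  b=𝟙ᵀg=4.318361  c=𝟙ᵀh=66.356198  D=ac−b²=3.852612
λ₁=(c·0.072−b)/D = (66.356198·0.072−4.318361)/3.852612 = 0.119214
λ₂=(a−b·0.072)/D = (0.339092−4.318361·0.072)/3.852612 = 0.007312
w* = 0.119214·g + 0.007312·h:
  w_0 = 0.119214·0.2726 + 0.007312·10.1106 = 0.1064  (Oracle)
  w_1 = 0.119214·0.8156 + 0.007312·14.2836 = 0.2017  (Exxon)
  w_2 = 0.119214·0.7545 + 0.007312·15.7340 = 0.2050  (JPMorgan)
  w_3 = 0.119214·2.4756 + 0.007312·26.2280 = 0.4869  (Tesla)
Σw_i=1.0000  μᵀw=0.0720
σ²=wᵀΣw=λ₁·μ_p+λ₂ = 0.119214·0.072 + 0.007312 = 0.015895 ≈ 0.0159

0.0159


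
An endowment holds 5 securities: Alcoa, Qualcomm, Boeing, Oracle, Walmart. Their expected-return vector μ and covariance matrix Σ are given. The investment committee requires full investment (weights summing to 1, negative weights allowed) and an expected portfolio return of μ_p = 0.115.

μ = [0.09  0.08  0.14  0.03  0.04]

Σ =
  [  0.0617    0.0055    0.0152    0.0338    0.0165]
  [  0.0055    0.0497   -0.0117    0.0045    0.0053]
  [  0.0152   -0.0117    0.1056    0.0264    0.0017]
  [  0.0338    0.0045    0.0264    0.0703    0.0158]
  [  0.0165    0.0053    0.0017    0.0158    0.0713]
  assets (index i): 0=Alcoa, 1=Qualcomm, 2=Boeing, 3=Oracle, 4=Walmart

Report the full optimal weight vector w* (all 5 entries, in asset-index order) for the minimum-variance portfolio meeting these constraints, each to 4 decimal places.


u=Σ⁻¹μ = [1.3799  1.8919  1.5868  -1.0186  0.2889]
v=Σ⁻¹𝟙 = [7.4975  20.1855  9.5871  3.5298  9.7790]
a=μᵀu=0.478686  b=𝟙ᵀu=4.128865  c=𝟙ᵀv=50.578860  D=ac−b²=7.163883
λ₁=(c·0.115−b)/D = (50.578860·0.115−4.128865)/7.163883 = 0.235585
λ₂=(a−b·0.115)/D = (0.478686−4.128865·0.115)/7.163883 = 0.000540
w* = 0.235585·u + 0.000540·v:
  w_0 = 0.235585·1.3799 + 0.000540·7.4975 = 0.3291  (Alcoa)
  w_1 = 0.235585·1.8919 + 0.000540·20.1855 = 0.4566  (Qualcomm)
  w_2 = 0.235585·1.5868 + 0.000540·9.5871 = 0.3790  (Boeing)
  w_3 = 0.235585·-1.0186 + 0.000540·3.5298 = -0.2381  (Oracle)
  w_4 = 0.235585·0.2889 + 0.000540·9.7790 = 0.0733  (Walmart)
Σw_i=1.0000  μᵀw=0.1150
σ²=wᵀΣw=λ₁·μ_p+λ₂ = 0.235585·0.115 + 0.000540 = 0.027632 ≈ 0.0276

0.3291  0.4566  0.3790  -0.2381  0.0733


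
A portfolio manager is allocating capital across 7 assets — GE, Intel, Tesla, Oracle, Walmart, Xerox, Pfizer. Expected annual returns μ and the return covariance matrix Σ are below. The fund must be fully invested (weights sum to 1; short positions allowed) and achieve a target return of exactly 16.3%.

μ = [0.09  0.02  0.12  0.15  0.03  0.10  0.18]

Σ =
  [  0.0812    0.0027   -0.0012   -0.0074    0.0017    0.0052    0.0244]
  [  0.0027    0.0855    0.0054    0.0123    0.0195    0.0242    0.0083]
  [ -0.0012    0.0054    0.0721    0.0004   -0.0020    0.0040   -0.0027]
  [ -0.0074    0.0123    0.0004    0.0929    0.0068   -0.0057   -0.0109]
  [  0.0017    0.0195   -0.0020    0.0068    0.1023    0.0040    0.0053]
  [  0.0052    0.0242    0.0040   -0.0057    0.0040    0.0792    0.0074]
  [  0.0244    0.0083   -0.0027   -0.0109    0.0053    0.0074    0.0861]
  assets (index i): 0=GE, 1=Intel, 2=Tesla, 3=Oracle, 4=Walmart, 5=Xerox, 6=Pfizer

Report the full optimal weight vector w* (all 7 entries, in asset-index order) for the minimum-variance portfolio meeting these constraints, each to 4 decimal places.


0.0592  -0.1687  0.2483  0.3212  -0.0082  0.1920  0.3562

p=Σ⁻¹μ = [0.6045  -0.8217  1.7378  2.0902  0.1695  1.3232  2.1935]
q=Σ⁻¹𝟙 = [9.9846  3.3491  13.7198  12.1800  7.5701  9.8968  9.1176]
a=μᵀp=1.092266  b=𝟙ᵀp=7.296923  c=𝟙ᵀq=65.817998  D=ac−b²=18.645700
λ₁=(c·0.163−b)/D = (65.817998·0.163−7.296923)/18.645700 = 0.184032
λ₂=(a−b·0.163)/D = (1.092266−7.296923·0.163)/18.645700 = -0.005209
w* = 0.184032·p + -0.005209·q:
  w_0 = 0.184032·0.6045 + -0.005209·9.9846 = 0.0592  (GE)
  w_1 = 0.184032·-0.8217 + -0.005209·3.3491 = -0.1687  (Intel)
  w_2 = 0.184032·1.7378 + -0.005209·13.7198 = 0.2483  (Tesla)
  w_3 = 0.184032·2.0902 + -0.005209·12.1800 = 0.3212  (Oracle)
  w_4 = 0.184032·0.1695 + -0.005209·7.5701 = -0.0082  (Walmart)
  w_5 = 0.184032·1.3232 + -0.005209·9.8968 = 0.1920  (Xerox)
  w_6 = 0.184032·2.1935 + -0.005209·9.1176 = 0.3562  (Pfizer)
Σw_i=1.0000  μᵀw=0.1630
σ²=wᵀΣw=λ₁·μ_p+λ₂ = 0.184032·0.163 + -0.005209 = 0.024788 ≈ 0.0248


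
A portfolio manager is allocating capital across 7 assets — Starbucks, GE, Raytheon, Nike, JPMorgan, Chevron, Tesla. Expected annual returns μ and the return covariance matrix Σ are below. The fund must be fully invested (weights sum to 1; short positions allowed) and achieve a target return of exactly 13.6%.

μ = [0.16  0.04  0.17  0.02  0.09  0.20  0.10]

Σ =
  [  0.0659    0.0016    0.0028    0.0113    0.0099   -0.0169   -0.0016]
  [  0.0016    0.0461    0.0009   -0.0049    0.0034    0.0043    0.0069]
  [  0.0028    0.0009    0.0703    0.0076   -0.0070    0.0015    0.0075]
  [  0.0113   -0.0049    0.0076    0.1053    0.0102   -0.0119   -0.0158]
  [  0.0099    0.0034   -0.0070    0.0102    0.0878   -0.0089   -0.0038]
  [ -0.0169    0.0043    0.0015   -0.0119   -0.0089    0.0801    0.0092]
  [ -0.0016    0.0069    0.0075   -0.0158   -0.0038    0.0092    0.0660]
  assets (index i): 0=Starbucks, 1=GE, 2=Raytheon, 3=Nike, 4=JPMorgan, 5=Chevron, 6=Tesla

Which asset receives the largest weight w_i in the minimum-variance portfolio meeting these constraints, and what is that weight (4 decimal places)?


Chevron (0.2296)

x=Σ⁻¹μ = [2.9485  0.2084  2.2375  0.1013  1.2078  3.1035  0.9717]
y=Σ⁻¹𝟙 = [15.1697  17.8025  11.5731  10.5882  10.8560  15.7636  13.3054]
a=μᵀx=1.689076  b=𝟙ᵀx=10.778753  c=𝟙ᵀy=95.058572  D=ac−b²=44.379632
λ₁=(c·0.136−b)/D = (95.058572·0.136−10.778753)/44.379632 = 0.048428
λ₂=(a−b·0.136)/D = (1.689076−10.778753·0.136)/44.379632 = 0.005029
w* = 0.048428·x + 0.005029·y:
  w_0 = 0.048428·2.9485 + 0.005029·15.1697 = 0.2191  (Starbucks)
  w_1 = 0.048428·0.2084 + 0.005029·17.8025 = 0.0996  (GE)
  w_2 = 0.048428·2.2375 + 0.005029·11.5731 = 0.1666  (Raytheon)
  w_3 = 0.048428·0.1013 + 0.005029·10.5882 = 0.0581  (Nike)
  w_4 = 0.048428·1.2078 + 0.005029·10.8560 = 0.1131  (JPMorgan)
  w_5 = 0.048428·3.1035 + 0.005029·15.7636 = 0.2296  (Chevron)
  w_6 = 0.048428·0.9717 + 0.005029·13.3054 = 0.1140  (Tesla)
Σw_i=1.0000  μᵀw=0.1360
σ²=wᵀΣw=λ₁·μ_p+λ₂ = 0.048428·0.136 + 0.005029 = 0.011615 ≈ 0.0116


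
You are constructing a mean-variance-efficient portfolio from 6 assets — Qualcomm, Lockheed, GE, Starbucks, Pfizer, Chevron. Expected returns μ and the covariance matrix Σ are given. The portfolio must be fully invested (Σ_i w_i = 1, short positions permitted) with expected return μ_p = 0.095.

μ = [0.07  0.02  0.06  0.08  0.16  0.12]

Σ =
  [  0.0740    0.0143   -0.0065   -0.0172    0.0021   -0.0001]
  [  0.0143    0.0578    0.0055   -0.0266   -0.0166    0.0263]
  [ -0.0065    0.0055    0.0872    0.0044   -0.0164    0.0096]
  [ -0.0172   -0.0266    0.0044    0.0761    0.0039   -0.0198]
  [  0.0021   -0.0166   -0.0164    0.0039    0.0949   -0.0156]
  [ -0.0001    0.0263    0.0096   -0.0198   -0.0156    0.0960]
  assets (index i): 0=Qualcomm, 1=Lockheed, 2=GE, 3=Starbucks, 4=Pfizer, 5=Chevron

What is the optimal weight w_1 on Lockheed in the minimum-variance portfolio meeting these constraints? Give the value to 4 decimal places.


0.1139

u=Σ⁻¹μ = [1.2717  0.6267  0.8601  1.8466  2.1229  1.7195]
v=Σ⁻¹𝟙 = [15.4791  24.5696  11.7872  26.4681  17.2138  10.7793]
a=μᵀu=0.846876  b=𝟙ᵀu=8.447343  c=𝟙ᵀv=106.297231  D=ac−b²=18.662980
λ₁=(c·0.095−b)/D = (106.297231·0.095−8.447343)/18.662980 = 0.088458
λ₂=(a−b·0.095)/D = (0.846876−8.447343·0.095)/18.662980 = 0.002378
w* = 0.088458·u + 0.002378·v:
  w_0 = 0.088458·1.2717 + 0.002378·15.4791 = 0.1493  (Qualcomm)
  w_1 = 0.088458·0.6267 + 0.002378·24.5696 = 0.1139  (Lockheed)
  w_2 = 0.088458·0.8601 + 0.002378·11.7872 = 0.1041  (GE)
  w_3 = 0.088458·1.8466 + 0.002378·26.4681 = 0.2263  (Starbucks)
  w_4 = 0.088458·2.1229 + 0.002378·17.2138 = 0.2287  (Pfizer)
  w_5 = 0.088458·1.7195 + 0.002378·10.7793 = 0.1777  (Chevron)
Σw_i=1.0000  μᵀw=0.0950
σ²=wᵀΣw=λ₁·μ_p+λ₂ = 0.088458·0.095 + 0.002378 = 0.010781 ≈ 0.0108


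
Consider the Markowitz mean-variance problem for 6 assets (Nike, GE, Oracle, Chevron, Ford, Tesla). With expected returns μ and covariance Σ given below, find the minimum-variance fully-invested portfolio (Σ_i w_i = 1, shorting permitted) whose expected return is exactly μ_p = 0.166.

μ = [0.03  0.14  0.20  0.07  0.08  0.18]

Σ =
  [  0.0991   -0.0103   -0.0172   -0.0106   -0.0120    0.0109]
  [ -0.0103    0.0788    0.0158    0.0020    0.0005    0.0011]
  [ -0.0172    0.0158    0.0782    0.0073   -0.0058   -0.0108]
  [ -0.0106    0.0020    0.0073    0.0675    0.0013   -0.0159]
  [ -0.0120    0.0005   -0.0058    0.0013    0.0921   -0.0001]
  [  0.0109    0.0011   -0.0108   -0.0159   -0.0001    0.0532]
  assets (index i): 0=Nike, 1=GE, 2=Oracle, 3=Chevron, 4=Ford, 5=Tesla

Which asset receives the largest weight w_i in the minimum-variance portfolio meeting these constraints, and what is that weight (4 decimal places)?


u=Σ⁻¹μ = [0.7990  1.1629  3.0147  1.8046  1.1355  4.3492]
v=Σ⁻¹𝟙 = [15.1457  10.3894  16.5504  20.7381  13.5515  25.0624]
a=μᵀu=1.789745  b=𝟙ᵀu=12.265973  c=𝟙ᵀv=101.437440  D=ac−b²=31.093100
λ₁=(c·0.166−b)/D = (101.437440·0.166−12.265973)/31.093100 = 0.147063
λ₂=(a−b·0.166)/D = (1.789745−12.265973·0.166)/31.093100 = -0.007925
w* = 0.147063·u + -0.007925·v:
  w_0 = 0.147063·0.7990 + -0.007925·15.1457 = -0.0025  (Nike)
  w_1 = 0.147063·1.1629 + -0.007925·10.3894 = 0.0887  (GE)
  w_2 = 0.147063·3.0147 + -0.007925·16.5504 = 0.3122  (Oracle)
  w_3 = 0.147063·1.8046 + -0.007925·20.7381 = 0.1010  (Chevron)
  w_4 = 0.147063·1.1355 + -0.007925·13.5515 = 0.0596  (Ford)
  w_5 = 0.147063·4.3492 + -0.007925·25.0624 = 0.4410  (Tesla)
Σw_i=1.0000  μᵀw=0.1660
σ²=wᵀΣw=λ₁·μ_p+λ₂ = 0.147063·0.166 + -0.007925 = 0.016488 ≈ 0.0165

Tesla (0.4410)


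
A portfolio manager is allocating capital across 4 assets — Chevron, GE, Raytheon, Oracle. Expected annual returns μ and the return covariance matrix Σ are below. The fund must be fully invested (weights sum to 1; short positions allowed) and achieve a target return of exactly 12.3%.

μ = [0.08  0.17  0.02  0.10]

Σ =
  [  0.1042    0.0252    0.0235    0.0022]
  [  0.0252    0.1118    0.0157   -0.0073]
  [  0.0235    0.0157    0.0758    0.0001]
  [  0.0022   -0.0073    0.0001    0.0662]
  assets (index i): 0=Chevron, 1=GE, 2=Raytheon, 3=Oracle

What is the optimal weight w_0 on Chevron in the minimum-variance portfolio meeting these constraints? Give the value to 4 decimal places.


0.1200

g=Σ⁻¹μ = [0.3954  1.5665  -0.1854  1.6705]
h=Σ⁻¹𝟙 = [5.2173  7.3881  10.0241  15.7319]
a=μᵀg=0.461286  b=𝟙ᵀg=3.447033  c=𝟙ᵀh=38.361413  D=ac−b²=5.813564
λ₁=(c·0.123−b)/D = (38.361413·0.123−3.447033)/5.813564 = 0.218699
λ₂=(a−b·0.123)/D = (0.461286−3.447033·0.123)/5.813564 = 0.006416
w* = 0.218699·g + 0.006416·h:
  w_0 = 0.218699·0.3954 + 0.006416·5.2173 = 0.1200  (Chevron)
  w_1 = 0.218699·1.5665 + 0.006416·7.3881 = 0.3900  (GE)
  w_2 = 0.218699·-0.1854 + 0.006416·10.0241 = 0.0238  (Raytheon)
  w_3 = 0.218699·1.6705 + 0.006416·15.7319 = 0.4663  (Oracle)
Σw_i=1.0000  μᵀw=0.1230
σ²=wᵀΣw=λ₁·μ_p+λ₂ = 0.218699·0.123 + 0.006416 = 0.033316 ≈ 0.0333


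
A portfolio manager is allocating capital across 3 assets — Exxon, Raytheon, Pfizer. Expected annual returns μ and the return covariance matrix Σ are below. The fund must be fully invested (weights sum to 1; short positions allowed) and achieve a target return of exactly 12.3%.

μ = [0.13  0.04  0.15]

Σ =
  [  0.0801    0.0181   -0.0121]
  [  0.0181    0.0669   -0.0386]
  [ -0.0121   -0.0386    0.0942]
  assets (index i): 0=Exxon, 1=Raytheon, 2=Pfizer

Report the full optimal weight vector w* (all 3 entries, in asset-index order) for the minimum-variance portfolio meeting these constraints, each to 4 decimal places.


u=Σ⁻¹μ = [1.6386  1.5647  2.4440]
v=Σ⁻¹𝟙 = [10.1878  24.9766  22.1589]
a=μᵀu=0.642206  b=𝟙ᵀu=5.647320  c=𝟙ᵀv=57.323347  D=ac−b²=4.921195
λ₁=(c·0.123−b)/D = (57.323347·0.123−5.647320)/4.921195 = 0.285185
λ₂=(a−b·0.123)/D = (0.642206−5.647320·0.123)/4.921195 = -0.010651
w* = 0.285185·u + -0.010651·v:
  w_0 = 0.285185·1.6386 + -0.010651·10.1878 = 0.3588  (Exxon)
  w_1 = 0.285185·1.5647 + -0.010651·24.9766 = 0.1802  (Raytheon)
  w_2 = 0.285185·2.4440 + -0.010651·22.1589 = 0.4610  (Pfizer)
Σw_i=1.0000  μᵀw=0.1230
σ²=wᵀΣw=λ₁·μ_p+λ₂ = 0.285185·0.123 + -0.010651 = 0.024427 ≈ 0.0244

0.3588  0.1802  0.4610


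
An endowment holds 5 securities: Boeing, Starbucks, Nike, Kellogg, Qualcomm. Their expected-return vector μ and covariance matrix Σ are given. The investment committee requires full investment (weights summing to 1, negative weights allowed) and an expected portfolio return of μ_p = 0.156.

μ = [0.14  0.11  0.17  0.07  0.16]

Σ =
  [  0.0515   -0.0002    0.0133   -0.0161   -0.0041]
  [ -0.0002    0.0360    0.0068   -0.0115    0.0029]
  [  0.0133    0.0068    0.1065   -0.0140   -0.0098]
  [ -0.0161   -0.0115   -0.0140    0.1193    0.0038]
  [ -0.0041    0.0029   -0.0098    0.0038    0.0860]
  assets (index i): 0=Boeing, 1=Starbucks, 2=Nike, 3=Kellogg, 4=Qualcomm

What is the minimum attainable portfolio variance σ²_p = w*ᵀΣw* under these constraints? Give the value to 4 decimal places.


0.0258

p=Σ⁻¹μ = [2.9619  3.0901  1.3946  1.3845  1.9952]
q=Σ⁻¹𝟙 = [23.1879  30.2808  7.6220  14.9452  11.9205]
a=μᵀp=1.407820  b=𝟙ᵀp=10.826372  c=𝟙ᵀq=87.956362  D=ac−b²=6.616389
λ₁=(c·0.156−b)/D = (87.956362·0.156−10.826372)/6.616389 = 0.437523
λ₂=(a−b·0.156)/D = (1.407820−10.826372·0.156)/6.616389 = -0.042485
w* = 0.437523·p + -0.042485·q:
  w_0 = 0.437523·2.9619 + -0.042485·23.1879 = 0.3108  (Boeing)
  w_1 = 0.437523·3.0901 + -0.042485·30.2808 = 0.0655  (Starbucks)
  w_2 = 0.437523·1.3946 + -0.042485·7.6220 = 0.2864  (Nike)
  w_3 = 0.437523·1.3845 + -0.042485·14.9452 = -0.0292  (Kellogg)
  w_4 = 0.437523·1.9952 + -0.042485·11.9205 = 0.3665  (Qualcomm)
Σw_i=1.0000  μᵀw=0.1560
σ²=wᵀΣw=λ₁·μ_p+λ₂ = 0.437523·0.156 + -0.042485 = 0.025769 ≈ 0.0258


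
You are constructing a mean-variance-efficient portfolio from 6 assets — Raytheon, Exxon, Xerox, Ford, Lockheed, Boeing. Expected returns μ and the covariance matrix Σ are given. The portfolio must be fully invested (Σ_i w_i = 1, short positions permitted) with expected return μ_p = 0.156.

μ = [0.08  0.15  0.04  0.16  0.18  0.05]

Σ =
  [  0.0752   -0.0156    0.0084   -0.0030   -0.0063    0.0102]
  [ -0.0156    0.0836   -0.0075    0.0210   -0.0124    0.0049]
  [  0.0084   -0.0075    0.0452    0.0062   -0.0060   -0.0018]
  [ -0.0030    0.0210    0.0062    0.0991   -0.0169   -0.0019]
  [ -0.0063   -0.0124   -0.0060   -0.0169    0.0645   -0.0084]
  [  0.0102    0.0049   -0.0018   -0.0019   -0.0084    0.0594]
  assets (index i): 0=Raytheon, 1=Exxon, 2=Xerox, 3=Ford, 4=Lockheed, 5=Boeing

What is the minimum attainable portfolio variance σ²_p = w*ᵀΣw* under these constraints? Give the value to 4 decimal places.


g=Σ⁻¹μ = [1.6769  2.3190  1.2991  1.8175  4.1334  1.0445]
h=Σ⁻¹𝟙 = [14.3684  17.3690  25.3037  10.3198  27.6407  17.9406]
a=μᵀg=1.621014  b=𝟙ᵀg=12.290480  c=𝟙ᵀh=112.942105  D=ac−b²=32.024864
λ₁=(c·0.156−b)/D = (112.942105·0.156−12.290480)/32.024864 = 0.166386
λ₂=(a−b·0.156)/D = (1.621014−12.290480·0.156)/32.024864 = -0.009252
w* = 0.166386·g + -0.009252·h:
  w_0 = 0.166386·1.6769 + -0.009252·14.3684 = 0.1461  (Raytheon)
  w_1 = 0.166386·2.3190 + -0.009252·17.3690 = 0.2252  (Exxon)
  w_2 = 0.166386·1.2991 + -0.009252·25.3037 = -0.0180  (Xerox)
  w_3 = 0.166386·1.8175 + -0.009252·10.3198 = 0.2069  (Ford)
  w_4 = 0.166386·4.1334 + -0.009252·27.6407 = 0.4320  (Lockheed)
  w_5 = 0.166386·1.0445 + -0.009252·17.9406 = 0.0078  (Boeing)
Σw_i=1.0000  μᵀw=0.1560
σ²=wᵀΣw=λ₁·μ_p+λ₂ = 0.166386·0.156 + -0.009252 = 0.016704 ≈ 0.0167

0.0167
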